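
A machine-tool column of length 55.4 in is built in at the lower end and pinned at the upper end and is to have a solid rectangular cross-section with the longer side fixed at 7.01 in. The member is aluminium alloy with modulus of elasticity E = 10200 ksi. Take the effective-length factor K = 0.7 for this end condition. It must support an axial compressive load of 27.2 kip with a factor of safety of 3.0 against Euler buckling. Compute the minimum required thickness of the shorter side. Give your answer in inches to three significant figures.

Required P_cr = n·P = 3.0 × 27.2 = 81.60 kip
L_e = K·L = 0.7 × 55.4 = 38.78 in
Required I = P_cr·L_e²/(π²E) = 8.160×10^4 × 38.78² / (π² × 1.02×10^7) = 1.219 in⁴
Rectangle, weak axis: I_min = h·b³/12 with h = 7.01 in fixed  ⇒  b = (12I/h)^(1/3) = 1.28 in

b ≈ 1.28 in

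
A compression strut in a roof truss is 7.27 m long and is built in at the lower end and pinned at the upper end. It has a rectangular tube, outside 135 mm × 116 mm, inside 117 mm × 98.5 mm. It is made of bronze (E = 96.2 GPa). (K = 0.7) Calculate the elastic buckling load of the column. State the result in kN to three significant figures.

Weak-axis I_min = (h_o·b_o³ − h_i·b_i³)/12 with b_o = 116, b_i = 98.50 mm (shorter outer/inner sides).
I_min = (135×116³ − 117.0×98.50³)/12 = 8.242×10^6 mm⁴
I = 8.242×10^6 mm⁴ = 8.242×10^-6 m⁴
Effective length L_e = K·L = 0.7 × 7.27 = 5.089 m
P_cr = π²EI / L_e² = π² × 96.2×10⁹ × 8.242×10^-6 / 5.089² = 3.022×10^5 N

P_cr ≈ 302 kN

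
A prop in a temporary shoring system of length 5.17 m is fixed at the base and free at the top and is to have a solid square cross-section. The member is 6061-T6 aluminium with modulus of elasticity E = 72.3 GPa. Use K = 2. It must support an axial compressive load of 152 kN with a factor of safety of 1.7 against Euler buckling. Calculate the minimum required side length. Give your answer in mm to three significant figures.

Required P_cr = n·P = 1.7 × 152 = 258.4 kN
L_e = K·L = 2 × 5.17 = 10.34 m
Required I = P_cr·L_e²/(π²E) = 2.584×10^5 × 10.34² / (π² × 7.23×10^10) = 3.872×10^-5 m⁴
I_req = 3.872×10^7 mm⁴
Solid square: I = a⁴/12  ⇒  a = (12I)^(1/4) = (12×3.872×10^7)^(1/4) = 147 mm

a ≈ 147 mm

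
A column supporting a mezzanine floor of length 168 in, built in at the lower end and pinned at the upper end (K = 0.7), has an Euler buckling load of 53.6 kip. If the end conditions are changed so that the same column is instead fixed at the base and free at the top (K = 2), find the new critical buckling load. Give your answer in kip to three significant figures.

P_cr ∝ 1/K², so P_cr,new = P_cr,old × (K_old/K_new)² = 53.6 × (0.7/2)²
= 53.6 × 0.1225 = 6.57 kip

P_cr ≈ 6.57 kip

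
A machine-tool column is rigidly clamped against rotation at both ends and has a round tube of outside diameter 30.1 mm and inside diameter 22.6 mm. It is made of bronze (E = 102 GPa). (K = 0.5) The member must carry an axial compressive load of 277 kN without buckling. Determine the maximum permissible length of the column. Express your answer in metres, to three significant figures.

L_max ≈ 0.632 m

d_o = 30.1 mm, d_i = 22.6 mm
I = π(d_o⁴ − d_i⁴)/64 = π(30.1⁴ − 22.60⁴)/64 = 2.749×10^4 mm⁴
I = 2.749×10^-8 m⁴
At the buckling limit P_cr = P = 2.770×10^5 N
From P_cr = π²EI/(K·L)²:  L = (1/K)·√(π²EI/P_cr) = (1/0.5)·√(π²×1.02×10^11×2.749×10^-8/2.770×10^5)
L = 0.632 m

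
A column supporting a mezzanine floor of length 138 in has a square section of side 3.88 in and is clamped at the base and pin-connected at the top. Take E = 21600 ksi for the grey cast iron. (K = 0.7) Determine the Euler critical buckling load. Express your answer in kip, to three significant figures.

I = a⁴/12 = 3.88⁴/12 = 18.89 in⁴
Effective length L_e = K·L = 0.7 × 138 = 96.60 in
P_cr = π²EI / L_e² = π² × 21600×10³ × 18.89 / 96.60² = 4.315×10^5 lb

P_cr ≈ 431 kip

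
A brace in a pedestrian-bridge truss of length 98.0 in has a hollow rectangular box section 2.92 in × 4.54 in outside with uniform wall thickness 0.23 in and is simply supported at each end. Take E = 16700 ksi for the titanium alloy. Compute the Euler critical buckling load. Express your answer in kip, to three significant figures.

P_cr ≈ 74.8 kip

Inner dimensions: h_i = 4.54 − 2×0.23 = 4.080 in, b_i = 2.92 − 2×0.23 = 2.460 in
Weak-axis I_min = (h_o·b_o³ − h_i·b_i³)/12 with b_o = 2.92, b_i = 2.460 in (shorter outer/inner sides).
I_min = (4.54×2.92³ − 4.080×2.460³)/12 = 4.358 in⁴
Effective length L_e = K·L = 1 × 98.0 = 98.00 in
P_cr = π²EI / L_e² = π² × 16700×10³ × 4.358 / 98.00² = 7.479×10^4 lb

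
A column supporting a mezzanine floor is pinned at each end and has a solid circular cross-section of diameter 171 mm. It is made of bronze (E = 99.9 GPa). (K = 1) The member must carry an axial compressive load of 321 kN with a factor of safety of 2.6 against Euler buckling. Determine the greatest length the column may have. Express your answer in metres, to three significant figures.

L_max ≈ 7.04 m

I = πd⁴/64 = π×171⁴/64 = 4.197×10^7 mm⁴
I = 4.197×10^-5 m⁴
Required critical load P_cr = n·P = 2.6 × 321 = 834.6 kN = 8.346×10^5 N
From P_cr = π²EI/(K·L)²:  L = (1/K)·√(π²EI/P_cr) = (1/1)·√(π²×9.99×10^10×4.197×10^-5/8.346×10^5)
L = 7.04 m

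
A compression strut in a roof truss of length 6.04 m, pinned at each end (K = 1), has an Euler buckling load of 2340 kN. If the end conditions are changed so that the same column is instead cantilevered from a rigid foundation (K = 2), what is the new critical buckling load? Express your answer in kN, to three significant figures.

P_cr ∝ 1/K², so P_cr,new = P_cr,old × (K_old/K_new)² = 2340 × (1/2)²
= 2340 × 0.2500 = 585 kN

P_cr ≈ 585 kN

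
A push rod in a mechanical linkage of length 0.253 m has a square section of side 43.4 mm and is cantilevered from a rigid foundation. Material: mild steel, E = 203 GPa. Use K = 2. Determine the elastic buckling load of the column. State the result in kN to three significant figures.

I = a⁴/12 = 43.4⁴/12 = 2.956×10^5 mm⁴
I = 2.956×10^5 mm⁴ = 2.956×10^-7 m⁴
Effective length L_e = K·L = 2 × 0.253 = 0.5060 m
P_cr = π²EI / L_e² = π² × 203×10⁹ × 2.956×10^-7 / 0.5060² = 2.314×10^6 N

P_cr ≈ 2310 kN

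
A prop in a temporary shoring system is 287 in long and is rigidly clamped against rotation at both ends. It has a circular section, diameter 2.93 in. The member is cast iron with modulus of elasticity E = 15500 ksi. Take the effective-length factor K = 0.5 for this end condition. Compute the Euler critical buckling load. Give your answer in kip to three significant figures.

I = πd⁴/64 = π×2.93⁴/64 = 3.618 in⁴
Effective length L_e = K·L = 0.5 × 287 = 143.5 in
P_cr = π²EI / L_e² = π² × 15500×10³ × 3.618 / 143.5² = 2.688×10^4 lb

P_cr ≈ 26.9 kip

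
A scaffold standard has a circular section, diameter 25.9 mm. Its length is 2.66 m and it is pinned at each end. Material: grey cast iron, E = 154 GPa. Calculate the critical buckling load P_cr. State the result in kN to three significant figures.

I = πd⁴/64 = π×25.9⁴/64 = 2.209×10^4 mm⁴
I = 2.209×10^4 mm⁴ = 2.209×10^-8 m⁴
Effective length L_e = K·L = 1 × 2.66 = 2.660 m
P_cr = π²EI / L_e² = π² × 154×10⁹ × 2.209×10^-8 / 2.660² = 4.745×10^3 N

P_cr ≈ 4.74 kN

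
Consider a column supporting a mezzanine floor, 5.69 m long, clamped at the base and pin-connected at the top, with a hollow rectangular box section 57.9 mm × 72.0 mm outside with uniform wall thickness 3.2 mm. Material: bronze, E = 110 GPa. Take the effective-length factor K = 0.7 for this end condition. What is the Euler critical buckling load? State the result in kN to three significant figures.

Inner dimensions: h_i = 72.0 − 2×3.2 = 65.60 mm, b_i = 57.9 − 2×3.2 = 51.50 mm
Weak-axis I_min = (h_o·b_o³ − h_i·b_i³)/12 with b_o = 57.9, b_i = 51.50 mm (shorter outer/inner sides).
I_min = (72.0×57.9³ − 65.60×51.50³)/12 = 4.179×10^5 mm⁴
I = 4.179×10^5 mm⁴ = 4.179×10^-7 m⁴
Effective length L_e = K·L = 0.7 × 5.69 = 3.983 m
P_cr = π²EI / L_e² = π² × 110×10⁹ × 4.179×10^-7 / 3.983² = 2.860×10^4 N

P_cr ≈ 28.6 kN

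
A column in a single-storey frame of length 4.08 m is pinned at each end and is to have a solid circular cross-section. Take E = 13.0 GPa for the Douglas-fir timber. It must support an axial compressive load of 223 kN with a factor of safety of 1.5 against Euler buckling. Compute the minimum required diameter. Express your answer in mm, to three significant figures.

Required P_cr = n·P = 1.5 × 223 = 334.5 kN
L_e = K·L = 1 × 4.08 = 4.080 m
Required I = P_cr·L_e²/(π²E) = 3.345×10^5 × 4.080² / (π² × 1.30×10^10) = 4.340×10^-5 m⁴
I_req = 4.340×10^7 mm⁴
Solid circle: I = πd⁴/64  ⇒  d = (64I/π)^(1/4) = (64×4.340×10^7/π)^(1/4) = 172 mm

d ≈ 172 mm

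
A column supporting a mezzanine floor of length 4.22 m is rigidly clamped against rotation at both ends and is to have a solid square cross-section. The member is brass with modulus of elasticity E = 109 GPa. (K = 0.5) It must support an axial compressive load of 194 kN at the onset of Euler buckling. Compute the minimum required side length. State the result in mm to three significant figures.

L_e = K·L = 0.5 × 4.22 = 2.110 m
Required I = P_cr·L_e²/(π²E) = 1.940×10^5 × 2.110² / (π² × 1.09×10^11) = 8.029×10^-7 m⁴
I_req = 8.029×10^5 mm⁴
Solid square: I = a⁴/12  ⇒  a = (12I)^(1/4) = (12×8.029×10^5)^(1/4) = 55.7 mm

a ≈ 55.7 mm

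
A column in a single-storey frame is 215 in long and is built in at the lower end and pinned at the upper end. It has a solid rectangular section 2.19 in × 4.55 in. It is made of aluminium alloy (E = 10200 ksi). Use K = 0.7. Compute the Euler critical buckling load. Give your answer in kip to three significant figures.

Buckling occurs about the weak axis: I_min = h·b³/12 with b = 2.19 in (the shorter side).
I_min = 4.55×2.19³/12 = 3.983 in⁴
Effective length L_e = K·L = 0.7 × 215 = 150.5 in
P_cr = π²EI / L_e² = π² × 10200×10³ × 3.983 / 150.5² = 1.770×10^4 lb

P_cr ≈ 17.7 kip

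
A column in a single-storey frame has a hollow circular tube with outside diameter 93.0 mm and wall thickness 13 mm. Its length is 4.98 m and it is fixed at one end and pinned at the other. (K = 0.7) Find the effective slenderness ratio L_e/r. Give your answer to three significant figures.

Inner diameter d_i = 93.0 − 2×13 = 67.00 mm
I = π(d_o⁴ − d_i⁴)/64 = π(93.0⁴ − 67.00⁴)/64 = 2.683×10^6 mm⁴
A = 3.267×10^3 mm²;  r_min = √(I/A) = √(2.683×10^6/3.267×10^3) = 28.66 mm
L_e = K·L = 0.7 × 4.98 m = 3.486 m = 3486.0 mm
λ = L_e / r_min = 3486.0 / 28.66 = 122

λ ≈ 122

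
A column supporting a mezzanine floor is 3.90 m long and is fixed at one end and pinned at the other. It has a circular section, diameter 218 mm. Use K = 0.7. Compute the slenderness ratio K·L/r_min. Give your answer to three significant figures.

For a solid circle r = d/4 = 218/4 = 54.50 mm
L_e = K·L = 0.7 × 3.90 m = 2.730 m = 2730.0 mm
λ = L_e / r_min = 2730.0 / 54.50 = 50.1

λ ≈ 50.1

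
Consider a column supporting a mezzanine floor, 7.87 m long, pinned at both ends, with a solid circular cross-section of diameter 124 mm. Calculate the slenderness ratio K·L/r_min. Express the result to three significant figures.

λ ≈ 254

For a solid circle r = d/4 = 124/4 = 31.00 mm
L_e = K·L = 1 × 7.87 m = 7.870 m = 7870.0 mm
λ = L_e / r_min = 7870.0 / 31.00 = 254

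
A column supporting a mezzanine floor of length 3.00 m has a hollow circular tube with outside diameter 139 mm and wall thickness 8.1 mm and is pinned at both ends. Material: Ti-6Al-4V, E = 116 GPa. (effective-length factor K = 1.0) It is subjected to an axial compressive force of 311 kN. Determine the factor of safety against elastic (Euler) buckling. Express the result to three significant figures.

Inner diameter d_i = 139 − 2×8.1 = 122.8 mm
I = π(d_o⁴ − d_i⁴)/64 = π(139⁴ − 122.8⁴)/64 = 7.162×10^6 mm⁴
I = 7.162×10^6 mm⁴ = 7.162×10^-6 m⁴
Effective length L_e = K·L = 1 × 3.00 = 3.000 m
P_cr = π²EI / L_e² = π² × 116×10⁹ × 7.162×10^-6 / 3.000² = 9.110×10^5 N
Factor of safety n = P_cr / P = 911.04 / 311 = 2.93

n ≈ 2.93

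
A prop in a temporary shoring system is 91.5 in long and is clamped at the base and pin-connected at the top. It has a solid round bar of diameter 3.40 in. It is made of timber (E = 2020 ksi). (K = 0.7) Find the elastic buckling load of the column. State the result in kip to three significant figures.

P_cr ≈ 31.9 kip

I = πd⁴/64 = π×3.40⁴/64 = 6.560 in⁴
Effective length L_e = K·L = 0.7 × 91.5 = 64.05 in
P_cr = π²EI / L_e² = π² × 2020×10³ × 6.560 / 64.05² = 3.188×10^4 lb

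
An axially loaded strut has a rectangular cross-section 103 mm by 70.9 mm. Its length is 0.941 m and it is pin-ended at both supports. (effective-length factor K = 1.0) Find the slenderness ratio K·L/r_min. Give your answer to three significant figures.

λ ≈ 46.0

For a rectangle r_min = b/√12 = 70.9/√12 = 20.47 mm
L_e = K·L = 1 × 0.941 m = 0.9410 m = 941.00 mm
λ = L_e / r_min = 941.00 / 20.47 = 46.0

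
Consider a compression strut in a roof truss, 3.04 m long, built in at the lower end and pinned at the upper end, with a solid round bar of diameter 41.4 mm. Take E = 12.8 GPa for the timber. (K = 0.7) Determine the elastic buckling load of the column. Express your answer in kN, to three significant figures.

P_cr ≈ 4.02 kN

I = πd⁴/64 = π×41.4⁴/64 = 1.442×10^5 mm⁴
I = 1.442×10^5 mm⁴ = 1.442×10^-7 m⁴
Effective length L_e = K·L = 0.7 × 3.04 = 2.128 m
P_cr = π²EI / L_e² = π² × 12.8×10⁹ × 1.442×10^-7 / 2.128² = 4.023×10^3 N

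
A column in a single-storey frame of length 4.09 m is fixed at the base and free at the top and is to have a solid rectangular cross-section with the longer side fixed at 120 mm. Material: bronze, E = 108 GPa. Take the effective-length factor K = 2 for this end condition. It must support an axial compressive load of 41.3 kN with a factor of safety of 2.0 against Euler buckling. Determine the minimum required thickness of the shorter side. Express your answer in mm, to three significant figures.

Required P_cr = n·P = 2.0 × 41.3 = 82.60 kN
L_e = K·L = 2 × 4.09 = 8.180 m
Required I = P_cr·L_e²/(π²E) = 8.260×10^4 × 8.180² / (π² × 1.08×10^11) = 5.185×10^-6 m⁴
I_req = 5.185×10^6 mm⁴
Rectangle, weak axis: I_min = h·b³/12 with h = 120 mm fixed  ⇒  b = (12I/h)^(1/3) = 80.3 mm

b ≈ 80.3 mm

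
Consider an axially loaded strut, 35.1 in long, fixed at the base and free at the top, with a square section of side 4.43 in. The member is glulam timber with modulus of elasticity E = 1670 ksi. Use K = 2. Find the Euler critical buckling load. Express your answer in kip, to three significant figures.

P_cr ≈ 107 kip

I = a⁴/12 = 4.43⁴/12 = 32.09 in⁴
Effective length L_e = K·L = 2 × 35.1 = 70.20 in
P_cr = π²EI / L_e² = π² × 1670×10³ × 32.09 / 70.20² = 1.073×10^5 lb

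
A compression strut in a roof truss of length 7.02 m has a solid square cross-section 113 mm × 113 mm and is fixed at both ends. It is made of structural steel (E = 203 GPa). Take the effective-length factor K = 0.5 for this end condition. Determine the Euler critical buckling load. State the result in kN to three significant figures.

I = a⁴/12 = 113⁴/12 = 1.359×10^7 mm⁴
I = 1.359×10^7 mm⁴ = 1.359×10^-5 m⁴
Effective length L_e = K·L = 0.5 × 7.02 = 3.510 m
P_cr = π²EI / L_e² = π² × 203×10⁹ × 1.359×10^-5 / 3.510² = 2.210×10^6 N

P_cr ≈ 2210 kN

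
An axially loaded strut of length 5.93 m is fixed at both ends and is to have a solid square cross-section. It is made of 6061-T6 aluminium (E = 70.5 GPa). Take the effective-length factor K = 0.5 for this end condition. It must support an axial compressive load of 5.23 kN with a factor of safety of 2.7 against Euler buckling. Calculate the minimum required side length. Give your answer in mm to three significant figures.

Required P_cr = n·P = 2.7 × 5.23 = 14.12 kN
L_e = K·L = 0.5 × 5.93 = 2.965 m
Required I = P_cr·L_e²/(π²E) = 1.412×10^4 × 2.965² / (π² × 7.05×10^10) = 1.784×10^-7 m⁴
I_req = 1.784×10^5 mm⁴
Solid square: I = a⁴/12  ⇒  a = (12I)^(1/4) = (12×1.784×10^5)^(1/4) = 38.3 mm

a ≈ 38.3 mm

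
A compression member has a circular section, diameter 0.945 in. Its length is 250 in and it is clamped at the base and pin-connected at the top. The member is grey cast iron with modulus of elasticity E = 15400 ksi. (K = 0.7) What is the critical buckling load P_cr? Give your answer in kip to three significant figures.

I = πd⁴/64 = π×0.945⁴/64 = 3.915×10^-2 in⁴
Effective length L_e = K·L = 0.7 × 250 = 175.0 in
P_cr = π²EI / L_e² = π² × 15400×10³ × 3.915×10^-2 / 175.0² = 194.3 lb

P_cr ≈ 0.194 kip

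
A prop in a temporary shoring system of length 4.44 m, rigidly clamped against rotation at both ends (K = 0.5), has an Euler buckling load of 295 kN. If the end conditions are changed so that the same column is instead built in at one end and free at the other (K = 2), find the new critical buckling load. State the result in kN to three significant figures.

P_cr ∝ 1/K², so P_cr,new = P_cr,old × (K_old/K_new)² = 295 × (0.5/2)²
= 295 × 0.06250 = 18.4 kN

P_cr ≈ 18.4 kN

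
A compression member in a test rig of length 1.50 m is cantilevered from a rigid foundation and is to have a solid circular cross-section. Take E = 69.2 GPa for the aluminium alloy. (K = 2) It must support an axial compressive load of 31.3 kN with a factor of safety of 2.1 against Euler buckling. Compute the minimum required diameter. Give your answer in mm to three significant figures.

d ≈ 64.8 mm

Required P_cr = n·P = 2.1 × 31.3 = 65.73 kN
L_e = K·L = 2 × 1.50 = 3.000 m
Required I = P_cr·L_e²/(π²E) = 6.573×10^4 × 3.000² / (π² × 6.92×10^10) = 8.662×10^-7 m⁴
I_req = 8.662×10^5 mm⁴
Solid circle: I = πd⁴/64  ⇒  d = (64I/π)^(1/4) = (64×8.662×10^5/π)^(1/4) = 64.8 mm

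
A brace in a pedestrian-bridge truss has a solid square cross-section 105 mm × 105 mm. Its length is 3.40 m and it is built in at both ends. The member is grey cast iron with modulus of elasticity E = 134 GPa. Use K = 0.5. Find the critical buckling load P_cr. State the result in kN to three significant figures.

I = a⁴/12 = 105⁴/12 = 1.013×10^7 mm⁴
I = 1.013×10^7 mm⁴ = 1.013×10^-5 m⁴
Effective length L_e = K·L = 0.5 × 3.40 = 1.700 m
P_cr = π²EI / L_e² = π² × 134×10⁹ × 1.013×10^-5 / 1.700² = 4.635×10^6 N

P_cr ≈ 4640 kN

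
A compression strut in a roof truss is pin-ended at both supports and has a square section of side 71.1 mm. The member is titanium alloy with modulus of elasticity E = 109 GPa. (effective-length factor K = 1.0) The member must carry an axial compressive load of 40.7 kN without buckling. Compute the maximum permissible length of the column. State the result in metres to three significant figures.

I = a⁴/12 = 71.1⁴/12 = 2.130×10^6 mm⁴
I = 2.130×10^-6 m⁴
At the buckling limit P_cr = P = 4.070×10^4 N
From P_cr = π²EI/(K·L)²:  L = (1/K)·√(π²EI/P_cr) = (1/1)·√(π²×1.09×10^11×2.130×10^-6/4.070×10^4)
L = 7.50 m

L_max ≈ 7.50 m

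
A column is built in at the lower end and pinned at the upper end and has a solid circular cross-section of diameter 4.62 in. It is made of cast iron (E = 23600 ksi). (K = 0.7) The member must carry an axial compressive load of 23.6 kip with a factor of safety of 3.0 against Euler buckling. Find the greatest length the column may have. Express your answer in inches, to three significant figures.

I = πd⁴/64 = π×4.62⁴/64 = 22.36 in⁴
Required critical load P_cr = n·P = 3.0 × 23.6 = 70.80 kip = 7.080×10^4 lb
From P_cr = π²EI/(K·L)²:  L = (1/K)·√(π²EI/P_cr) = (1/0.7)·√(π²×2.36×10^7×22.36/7.080×10^4)
L = 387 in

L_max ≈ 387 in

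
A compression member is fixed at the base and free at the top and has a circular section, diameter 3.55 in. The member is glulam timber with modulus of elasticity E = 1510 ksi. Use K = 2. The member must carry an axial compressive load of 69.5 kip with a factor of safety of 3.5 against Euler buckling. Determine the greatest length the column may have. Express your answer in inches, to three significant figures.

I = πd⁴/64 = π×3.55⁴/64 = 7.796 in⁴
Required critical load P_cr = n·P = 3.5 × 69.5 = 243.2 kip = 2.433×10^5 lb
From P_cr = π²EI/(K·L)²:  L = (1/K)·√(π²EI/P_cr) = (1/2)·√(π²×1.51×10^6×7.796/2.433×10^5)
L = 10.9 in

L_max ≈ 10.9 in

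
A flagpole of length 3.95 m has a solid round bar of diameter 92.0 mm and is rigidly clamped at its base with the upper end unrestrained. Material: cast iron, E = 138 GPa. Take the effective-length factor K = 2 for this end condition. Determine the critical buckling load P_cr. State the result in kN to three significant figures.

I = πd⁴/64 = π×92.0⁴/64 = 3.517×10^6 mm⁴
I = 3.517×10^6 mm⁴ = 3.517×10^-6 m⁴
Effective length L_e = K·L = 2 × 3.95 = 7.900 m
P_cr = π²EI / L_e² = π² × 138×10⁹ × 3.517×10^-6 / 7.900² = 7.674×10^4 N

P_cr ≈ 76.7 kN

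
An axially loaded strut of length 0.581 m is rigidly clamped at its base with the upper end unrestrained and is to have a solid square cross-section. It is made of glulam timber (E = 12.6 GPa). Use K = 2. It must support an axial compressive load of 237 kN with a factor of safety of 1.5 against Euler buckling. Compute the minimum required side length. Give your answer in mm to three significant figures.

Required P_cr = n·P = 1.5 × 237 = 355.5 kN
L_e = K·L = 2 × 0.581 = 1.162 m
Required I = P_cr·L_e²/(π²E) = 3.555×10^5 × 1.162² / (π² × 1.26×10^10) = 3.860×10^-6 m⁴
I_req = 3.860×10^6 mm⁴
Solid square: I = a⁴/12  ⇒  a = (12I)^(1/4) = (12×3.860×10^6)^(1/4) = 82.5 mm

a ≈ 82.5 mm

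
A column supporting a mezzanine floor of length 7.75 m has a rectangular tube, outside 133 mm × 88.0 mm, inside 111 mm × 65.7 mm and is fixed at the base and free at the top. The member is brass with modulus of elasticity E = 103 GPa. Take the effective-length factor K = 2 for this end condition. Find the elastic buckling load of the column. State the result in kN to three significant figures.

Weak-axis I_min = (h_o·b_o³ − h_i·b_i³)/12 with b_o = 88.0, b_i = 65.70 mm (shorter outer/inner sides).
I_min = (133×88.0³ − 111.0×65.70³)/12 = 4.930×10^6 mm⁴
I = 4.930×10^6 mm⁴ = 4.930×10^-6 m⁴
Effective length L_e = K·L = 2 × 7.75 = 15.50 m
P_cr = π²EI / L_e² = π² × 103×10⁹ × 4.930×10^-6 / 15.50² = 2.086×10^4 N

P_cr ≈ 20.9 kN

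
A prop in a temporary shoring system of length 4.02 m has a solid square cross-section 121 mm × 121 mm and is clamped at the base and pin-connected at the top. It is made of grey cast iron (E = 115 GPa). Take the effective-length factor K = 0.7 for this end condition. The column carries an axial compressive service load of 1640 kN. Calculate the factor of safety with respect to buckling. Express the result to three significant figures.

I = a⁴/12 = 121⁴/12 = 1.786×10^7 mm⁴
I = 1.786×10^7 mm⁴ = 1.786×10^-5 m⁴
Effective length L_e = K·L = 0.7 × 4.02 = 2.814 m
P_cr = π²EI / L_e² = π² × 115×10⁹ × 1.786×10^-5 / 2.814² = 2.560×10^6 N
Factor of safety n = P_cr / P = 2560.4 / 1640 = 1.56

n ≈ 1.56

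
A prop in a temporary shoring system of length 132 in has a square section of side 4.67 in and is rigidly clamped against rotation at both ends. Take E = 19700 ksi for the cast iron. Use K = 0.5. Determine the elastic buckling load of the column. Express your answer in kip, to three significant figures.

I = a⁴/12 = 4.67⁴/12 = 39.64 in⁴
Effective length L_e = K·L = 0.5 × 132 = 66.00 in
P_cr = π²EI / L_e² = π² × 19700×10³ × 39.64 / 66.00² = 1.769×10^6 lb

P_cr ≈ 1770 kip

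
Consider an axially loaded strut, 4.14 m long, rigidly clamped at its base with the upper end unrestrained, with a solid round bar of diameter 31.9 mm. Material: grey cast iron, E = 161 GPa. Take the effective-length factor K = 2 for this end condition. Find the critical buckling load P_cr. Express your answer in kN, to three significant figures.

I = πd⁴/64 = π×31.9⁴/64 = 5.083×10^4 mm⁴
I = 5.083×10^4 mm⁴ = 5.083×10^-8 m⁴
Effective length L_e = K·L = 2 × 4.14 = 8.280 m
P_cr = π²EI / L_e² = π² × 161×10⁹ × 5.083×10^-8 / 8.280² = 1.178×10^3 N

P_cr ≈ 1.18 kN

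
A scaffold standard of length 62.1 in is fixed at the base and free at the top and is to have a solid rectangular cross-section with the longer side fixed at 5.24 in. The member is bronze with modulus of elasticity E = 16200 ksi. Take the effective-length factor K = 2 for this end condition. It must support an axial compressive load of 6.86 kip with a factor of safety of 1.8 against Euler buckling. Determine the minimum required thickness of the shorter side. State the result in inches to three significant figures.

Required P_cr = n·P = 1.8 × 6.86 = 12.35 kip
L_e = K·L = 2 × 62.1 = 124.2 in
Required I = P_cr·L_e²/(π²E) = 1.235×10^4 × 124.2² / (π² × 1.62×10^7) = 1.191 in⁴
Rectangle, weak axis: I_min = h·b³/12 with h = 5.24 in fixed  ⇒  b = (12I/h)^(1/3) = 1.40 in

b ≈ 1.40 in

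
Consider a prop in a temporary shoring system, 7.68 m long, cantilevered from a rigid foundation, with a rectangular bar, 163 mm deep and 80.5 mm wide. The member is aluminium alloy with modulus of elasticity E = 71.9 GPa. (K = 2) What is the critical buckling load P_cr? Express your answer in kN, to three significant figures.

Buckling occurs about the weak axis: I_min = h·b³/12 with b = 80.5 mm (the shorter side).
I_min = 163×80.5³/12 = 7.086×10^6 mm⁴
I = 7.086×10^6 mm⁴ = 7.086×10^-6 m⁴
Effective length L_e = K·L = 2 × 7.68 = 15.36 m
P_cr = π²EI / L_e² = π² × 71.9×10⁹ × 7.086×10^-6 / 15.36² = 2.131×10^4 N

P_cr ≈ 21.3 kN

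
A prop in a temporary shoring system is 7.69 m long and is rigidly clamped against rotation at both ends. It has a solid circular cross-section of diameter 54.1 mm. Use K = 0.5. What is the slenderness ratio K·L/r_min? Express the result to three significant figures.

λ ≈ 284

I = πd⁴/64 = π×54.1⁴/64 = 4.205×10^5 mm⁴
A = 2.299×10^3 mm²;  r_min = √(I/A) = √(4.205×10^5/2.299×10^3) = 13.52 mm
L_e = K·L = 0.5 × 7.69 m = 3.845 m = 3845.0 mm
λ = L_e / r_min = 3845.0 / 13.52 = 284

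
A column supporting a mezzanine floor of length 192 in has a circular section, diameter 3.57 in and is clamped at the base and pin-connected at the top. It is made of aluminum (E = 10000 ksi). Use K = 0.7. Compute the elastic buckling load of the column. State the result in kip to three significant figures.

P_cr ≈ 43.6 kip

I = πd⁴/64 = π×3.57⁴/64 = 7.973 in⁴
Effective length L_e = K·L = 0.7 × 192 = 134.4 in
P_cr = π²EI / L_e² = π² × 10000×10³ × 7.973 / 134.4² = 4.357×10^4 lb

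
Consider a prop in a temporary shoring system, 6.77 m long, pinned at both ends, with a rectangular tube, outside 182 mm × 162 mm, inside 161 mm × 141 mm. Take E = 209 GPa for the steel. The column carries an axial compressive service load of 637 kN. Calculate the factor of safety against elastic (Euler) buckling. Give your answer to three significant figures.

n ≈ 1.90

Weak-axis I_min = (h_o·b_o³ − h_i·b_i³)/12 with b_o = 162, b_i = 141.0 mm (shorter outer/inner sides).
I_min = (182×162³ − 161.0×141.0³)/12 = 2.687×10^7 mm⁴
I = 2.687×10^7 mm⁴ = 2.687×10^-5 m⁴
Effective length L_e = K·L = 1 × 6.77 = 6.770 m
P_cr = π²EI / L_e² = π² × 209×10⁹ × 2.687×10^-5 / 6.770² = 1.209×10^6 N
Factor of safety n = P_cr / P = 1209.4 / 637 = 1.90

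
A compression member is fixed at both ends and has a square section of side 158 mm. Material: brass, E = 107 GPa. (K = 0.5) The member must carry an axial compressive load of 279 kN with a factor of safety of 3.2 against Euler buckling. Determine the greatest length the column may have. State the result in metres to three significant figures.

I = a⁴/12 = 158⁴/12 = 5.193×10^7 mm⁴
I = 5.193×10^-5 m⁴
Required critical load P_cr = n·P = 3.2 × 279 = 892.8 kN = 8.928×10^5 N
From P_cr = π²EI/(K·L)²:  L = (1/K)·√(π²EI/P_cr) = (1/0.5)·√(π²×1.07×10^11×5.193×10^-5/8.928×10^5)
L = 15.7 m

L_max ≈ 15.7 m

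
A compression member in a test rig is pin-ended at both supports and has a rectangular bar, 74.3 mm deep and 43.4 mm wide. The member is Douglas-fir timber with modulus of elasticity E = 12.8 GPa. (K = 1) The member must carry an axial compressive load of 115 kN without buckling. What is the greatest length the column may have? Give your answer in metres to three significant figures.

L_max ≈ 0.746 m

Buckling occurs about the weak axis: I_min = h·b³/12 with b = 43.4 mm (the shorter side).
I_min = 74.3×43.4³/12 = 5.061×10^5 mm⁴
I = 5.061×10^-7 m⁴
At the buckling limit P_cr = P = 1.150×10^5 N
From P_cr = π²EI/(K·L)²:  L = (1/K)·√(π²EI/P_cr) = (1/1)·√(π²×1.28×10^10×5.061×10^-7/1.150×10^5)
L = 0.746 m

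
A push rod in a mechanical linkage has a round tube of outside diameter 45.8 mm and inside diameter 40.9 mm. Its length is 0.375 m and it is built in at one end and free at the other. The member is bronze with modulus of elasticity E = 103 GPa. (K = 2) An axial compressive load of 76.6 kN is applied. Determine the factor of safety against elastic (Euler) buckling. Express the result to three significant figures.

d_o = 45.8 mm, d_i = 40.9 mm
I = π(d_o⁴ − d_i⁴)/64 = π(45.8⁴ − 40.90⁴)/64 = 7.863×10^4 mm⁴
I = 7.863×10^4 mm⁴ = 7.863×10^-8 m⁴
Effective length L_e = K·L = 2 × 0.375 = 0.7500 m
P_cr = π²EI / L_e² = π² × 103×10⁹ × 7.863×10^-8 / 0.7500² = 1.421×10^5 N
Factor of safety n = P_cr / P = 142.10 / 76.6 = 1.86

n ≈ 1.86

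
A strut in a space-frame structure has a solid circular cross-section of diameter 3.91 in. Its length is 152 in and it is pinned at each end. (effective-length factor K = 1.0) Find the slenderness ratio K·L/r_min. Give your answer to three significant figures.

I = πd⁴/64 = π×3.91⁴/64 = 11.47 in⁴
A = 12.01 in²;  r_min = √(I/A) = √(11.47/12.01) = 0.9775 in
L_e = K·L = 1 × 152 = 152.0 in
λ = L_e / r_min = 152.00 / 0.9775 = 155

λ ≈ 155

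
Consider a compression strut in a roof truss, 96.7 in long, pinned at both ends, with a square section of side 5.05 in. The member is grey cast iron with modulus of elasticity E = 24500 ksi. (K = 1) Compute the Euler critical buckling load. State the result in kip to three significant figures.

P_cr ≈ 1400 kip

I = a⁴/12 = 5.05⁴/12 = 54.20 in⁴
Effective length L_e = K·L = 1 × 96.7 = 96.70 in
P_cr = π²EI / L_e² = π² × 24500×10³ × 54.20 / 96.70² = 1.402×10^6 lb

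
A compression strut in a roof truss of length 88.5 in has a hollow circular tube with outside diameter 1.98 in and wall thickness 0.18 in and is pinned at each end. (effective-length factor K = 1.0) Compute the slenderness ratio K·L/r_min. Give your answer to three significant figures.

λ ≈ 138

Inner diameter d_i = 1.98 − 2×0.18 = 1.620 in
I = π(d_o⁴ − d_i⁴)/64 = π(1.98⁴ − 1.620⁴)/64 = 0.4164 in⁴
A = 1.018 in²;  r_min = √(I/A) = √(0.4164/1.018) = 0.6396 in
L_e = K·L = 1 × 88.5 = 88.50 in
λ = L_e / r_min = 88.500 / 0.6396 = 138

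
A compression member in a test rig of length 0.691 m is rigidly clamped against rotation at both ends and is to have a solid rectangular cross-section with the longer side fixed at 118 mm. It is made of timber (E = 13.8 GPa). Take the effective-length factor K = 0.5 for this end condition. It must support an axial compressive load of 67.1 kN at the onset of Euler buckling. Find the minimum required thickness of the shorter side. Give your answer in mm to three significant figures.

b ≈ 18.2 mm

L_e = K·L = 0.5 × 0.691 = 0.3455 m
Required I = P_cr·L_e²/(π²E) = 6.710×10^4 × 0.3455² / (π² × 1.38×10^10) = 5.881×10^-8 m⁴
I_req = 5.881×10^4 mm⁴
Rectangle, weak axis: I_min = h·b³/12 with h = 118 mm fixed  ⇒  b = (12I/h)^(1/3) = 18.2 mm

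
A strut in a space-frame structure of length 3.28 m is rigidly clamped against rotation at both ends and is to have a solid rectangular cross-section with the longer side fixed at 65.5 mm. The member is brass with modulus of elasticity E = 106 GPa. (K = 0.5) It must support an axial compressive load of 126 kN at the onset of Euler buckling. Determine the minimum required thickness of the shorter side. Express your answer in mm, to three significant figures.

L_e = K·L = 0.5 × 3.28 = 1.640 m
Required I = P_cr·L_e²/(π²E) = 1.260×10^5 × 1.640² / (π² × 1.06×10^11) = 3.239×10^-7 m⁴
I_req = 3.239×10^5 mm⁴
Rectangle, weak axis: I_min = h·b³/12 with h = 65.5 mm fixed  ⇒  b = (12I/h)^(1/3) = 39.0 mm

b ≈ 39.0 mm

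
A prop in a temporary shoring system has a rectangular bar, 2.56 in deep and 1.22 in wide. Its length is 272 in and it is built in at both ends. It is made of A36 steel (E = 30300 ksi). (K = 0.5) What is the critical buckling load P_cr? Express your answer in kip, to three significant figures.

P_cr ≈ 6.26 kip

Buckling occurs about the weak axis: I_min = h·b³/12 with b = 1.22 in (the shorter side).
I_min = 2.56×1.22³/12 = 0.3874 in⁴
Effective length L_e = K·L = 0.5 × 272 = 136.0 in
P_cr = π²EI / L_e² = π² × 30300×10³ × 0.3874 / 136.0² = 6.263×10^3 lb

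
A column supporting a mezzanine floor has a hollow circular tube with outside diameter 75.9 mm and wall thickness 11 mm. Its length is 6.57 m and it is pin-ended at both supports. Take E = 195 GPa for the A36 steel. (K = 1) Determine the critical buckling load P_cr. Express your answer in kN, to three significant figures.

P_cr ≈ 54.2 kN

Inner diameter d_i = 75.9 − 2×11 = 53.90 mm
I = π(d_o⁴ − d_i⁴)/64 = π(75.9⁴ − 53.90⁴)/64 = 1.215×10^6 mm⁴
I = 1.215×10^6 mm⁴ = 1.215×10^-6 m⁴
Effective length L_e = K·L = 1 × 6.57 = 6.570 m
P_cr = π²EI / L_e² = π² × 195×10⁹ × 1.215×10^-6 / 6.570² = 5.416×10^4 N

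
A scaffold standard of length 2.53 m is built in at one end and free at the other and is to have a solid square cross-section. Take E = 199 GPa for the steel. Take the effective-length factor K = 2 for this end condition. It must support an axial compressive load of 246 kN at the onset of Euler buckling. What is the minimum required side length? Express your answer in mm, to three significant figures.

L_e = K·L = 2 × 2.53 = 5.060 m
Required I = P_cr·L_e²/(π²E) = 2.460×10^5 × 5.060² / (π² × 1.99×10^11) = 3.207×10^-6 m⁴
I_req = 3.207×10^6 mm⁴
Solid square: I = a⁴/12  ⇒  a = (12I)^(1/4) = (12×3.207×10^6)^(1/4) = 78.8 mm

a ≈ 78.8 mm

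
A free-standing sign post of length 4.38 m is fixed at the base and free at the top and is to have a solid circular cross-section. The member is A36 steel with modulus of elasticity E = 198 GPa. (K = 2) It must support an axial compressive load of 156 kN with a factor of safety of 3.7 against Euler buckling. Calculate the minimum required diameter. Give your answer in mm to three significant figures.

Required P_cr = n·P = 3.7 × 156 = 577.2 kN
L_e = K·L = 2 × 4.38 = 8.760 m
Required I = P_cr·L_e²/(π²E) = 5.772×10^5 × 8.760² / (π² × 1.98×10^11) = 2.267×10^-5 m⁴
I_req = 2.267×10^7 mm⁴
Solid circle: I = πd⁴/64  ⇒  d = (64I/π)^(1/4) = (64×2.267×10^7/π)^(1/4) = 147 mm

d ≈ 147 mm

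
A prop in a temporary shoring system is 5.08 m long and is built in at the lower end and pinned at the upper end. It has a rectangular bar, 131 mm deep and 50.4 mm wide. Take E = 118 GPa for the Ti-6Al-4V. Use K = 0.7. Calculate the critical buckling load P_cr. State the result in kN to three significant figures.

P_cr ≈ 129 kN

Buckling occurs about the weak axis: I_min = h·b³/12 with b = 50.4 mm (the shorter side).
I_min = 131×50.4³/12 = 1.398×10^6 mm⁴
I = 1.398×10^6 mm⁴ = 1.398×10^-6 m⁴
Effective length L_e = K·L = 0.7 × 5.08 = 3.556 m
P_cr = π²EI / L_e² = π² × 118×10⁹ × 1.398×10^-6 / 3.556² = 1.287×10^5 N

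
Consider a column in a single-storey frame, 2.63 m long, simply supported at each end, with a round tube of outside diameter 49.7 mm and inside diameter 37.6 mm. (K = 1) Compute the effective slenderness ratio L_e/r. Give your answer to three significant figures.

d_o = 49.7 mm, d_i = 37.6 mm
I = π(d_o⁴ − d_i⁴)/64 = π(49.7⁴ − 37.60⁴)/64 = 2.014×10^5 mm⁴
A = 829.6 mm²;  r_min = √(I/A) = √(2.014×10^5/829.6) = 15.58 mm
L_e = K·L = 1 × 2.63 m = 2.630 m = 2630.0 mm
λ = L_e / r_min = 2630.0 / 15.58 = 169

λ ≈ 169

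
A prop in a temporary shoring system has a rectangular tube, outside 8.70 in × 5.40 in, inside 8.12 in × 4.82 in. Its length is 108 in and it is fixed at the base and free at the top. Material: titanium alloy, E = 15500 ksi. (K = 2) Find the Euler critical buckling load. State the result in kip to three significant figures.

P_cr ≈ 126 kip

Weak-axis I_min = (h_o·b_o³ − h_i·b_i³)/12 with b_o = 5.40, b_i = 4.820 in (shorter outer/inner sides).
I_min = (8.70×5.40³ − 8.120×4.820³)/12 = 38.39 in⁴
Effective length L_e = K·L = 2 × 108 = 216.0 in
P_cr = π²EI / L_e² = π² × 15500×10³ × 38.39 / 216.0² = 1.259×10^5 lb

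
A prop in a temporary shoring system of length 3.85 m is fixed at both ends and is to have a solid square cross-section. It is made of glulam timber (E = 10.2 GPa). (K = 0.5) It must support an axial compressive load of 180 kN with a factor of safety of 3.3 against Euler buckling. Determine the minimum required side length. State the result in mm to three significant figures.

a ≈ 127 mm

Required P_cr = n·P = 3.3 × 180 = 594.0 kN
L_e = K·L = 0.5 × 3.85 = 1.925 m
Required I = P_cr·L_e²/(π²E) = 5.940×10^5 × 1.925² / (π² × 1.02×10^10) = 2.186×10^-5 m⁴
I_req = 2.186×10^7 mm⁴
Solid square: I = a⁴/12  ⇒  a = (12I)^(1/4) = (12×2.186×10^7)^(1/4) = 127 mm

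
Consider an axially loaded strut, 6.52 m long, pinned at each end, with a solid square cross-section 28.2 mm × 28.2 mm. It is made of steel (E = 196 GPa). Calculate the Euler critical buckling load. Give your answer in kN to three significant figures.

P_cr ≈ 2.40 kN

I = a⁴/12 = 28.2⁴/12 = 5.270×10^4 mm⁴
I = 5.270×10^4 mm⁴ = 5.270×10^-8 m⁴
Effective length L_e = K·L = 1 × 6.52 = 6.520 m
P_cr = π²EI / L_e² = π² × 196×10⁹ × 5.270×10^-8 / 6.520² = 2.398×10^3 N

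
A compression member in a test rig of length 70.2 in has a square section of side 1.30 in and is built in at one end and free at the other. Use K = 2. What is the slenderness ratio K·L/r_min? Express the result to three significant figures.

For a square r = a/√12 = 1.30/√12 = 0.3753 in
L_e = K·L = 2 × 70.2 = 140.4 in
λ = L_e / r_min = 140.40 / 0.3753 = 374

λ ≈ 374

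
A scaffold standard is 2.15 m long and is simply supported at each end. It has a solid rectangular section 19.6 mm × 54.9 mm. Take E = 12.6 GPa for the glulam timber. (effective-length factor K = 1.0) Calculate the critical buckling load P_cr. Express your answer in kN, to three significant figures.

Buckling occurs about the weak axis: I_min = h·b³/12 with b = 19.6 mm (the shorter side).
I_min = 54.9×19.6³/12 = 3.445×10^4 mm⁴
I = 3.445×10^4 mm⁴ = 3.445×10^-8 m⁴
Effective length L_e = K·L = 1 × 2.15 = 2.150 m
P_cr = π²EI / L_e² = π² × 12.6×10⁹ × 3.445×10^-8 / 2.150² = 926.7 N

P_cr ≈ 0.927 kN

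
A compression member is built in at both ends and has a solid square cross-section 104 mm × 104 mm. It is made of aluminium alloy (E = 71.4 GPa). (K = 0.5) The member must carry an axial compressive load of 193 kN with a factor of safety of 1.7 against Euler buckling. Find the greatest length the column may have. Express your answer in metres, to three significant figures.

I = a⁴/12 = 104⁴/12 = 9.749×10^6 mm⁴
I = 9.749×10^-6 m⁴
Required critical load P_cr = n·P = 1.7 × 193 = 328.1 kN = 3.281×10^5 N
From P_cr = π²EI/(K·L)²:  L = (1/K)·√(π²EI/P_cr) = (1/0.5)·√(π²×7.14×10^10×9.749×10^-6/3.281×10^5)
L = 9.15 m

L_max ≈ 9.15 m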